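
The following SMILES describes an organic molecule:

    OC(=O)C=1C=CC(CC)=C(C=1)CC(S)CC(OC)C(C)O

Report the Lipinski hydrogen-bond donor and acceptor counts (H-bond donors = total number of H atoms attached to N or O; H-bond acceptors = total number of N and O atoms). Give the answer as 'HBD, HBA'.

2, 4

Donors: find every N or O and count the H atoms it carries.
  atom 1 (O): bond orders sum to 1 → 1 H
  atom 3 (O): bond orders sum to 2 → 0 H
  atom 17 (O): bond orders sum to 2 → 0 H
  atom 21 (O): bond orders sum to 1 → 1 H
Lipinski HBD = 2.
Acceptors: N atoms = 0, O atoms = 4 → HBA = 4.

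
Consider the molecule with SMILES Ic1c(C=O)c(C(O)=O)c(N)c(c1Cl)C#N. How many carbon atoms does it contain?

Count every carbon token in the SMILES (each C, including those in ring-closure positions and inside branches).
Carbon count: 9.

9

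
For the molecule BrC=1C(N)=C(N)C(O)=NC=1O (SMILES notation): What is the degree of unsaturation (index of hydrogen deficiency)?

4

Molecular formula: C5H6BrN3O2.
DoU = (2C + 2 + N − H − X) / 2, where X is the halogen count and O/S are ignored.
    = (2·5 + 2 + 3 − 6 − 1) / 2 = 8 / 2 = 4.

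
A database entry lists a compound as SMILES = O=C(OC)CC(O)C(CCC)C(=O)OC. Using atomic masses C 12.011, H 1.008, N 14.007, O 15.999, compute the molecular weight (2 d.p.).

218.25 g/mol

First, the molecular formula is C10H18O5 (counting implicit H from valence).
  C: 10 × 12.011 = 120.110
  H: 18 × 1.008 = 18.144
  O: 5 × 15.999 = 79.995
Sum: 10×12.011 + 18×1.008 + 5×15.999 = 218.249 → 218.25 g/mol.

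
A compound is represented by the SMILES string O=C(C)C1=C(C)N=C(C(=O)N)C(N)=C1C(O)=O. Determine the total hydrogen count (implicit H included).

Walk through each heavy atom and fill implicit hydrogens from standard valence (C 4, N 3, O 2, S 2, halogen 1):
  atom 1: O, bond orders sum to 2 (valence 2) → 0 H
  atom 2: C, bond orders sum to 4 (valence 4) → 0 H
  atom 3: C, bond orders sum to 1 (valence 4) → 3 H
  atom 4: C, bond orders sum to 4 (valence 4) → 0 H
  atom 5: C, bond orders sum to 4 (valence 4) → 0 H
  atom 6: C, bond orders sum to 1 (valence 4) → 3 H
  atom 7: N, bond orders sum to 3 (valence 3) → 0 H
  atom 8: C, bond orders sum to 4 (valence 4) → 0 H
  atom 9: C, bond orders sum to 4 (valence 4) → 0 H
  atom 10: O, bond orders sum to 2 (valence 2) → 0 H
  atom 11: N, bond orders sum to 1 (valence 3) → 2 H
  atom 12: C, bond orders sum to 4 (valence 4) → 0 H
  atom 13: N, bond orders sum to 1 (valence 3) → 2 H
  atom 14: C, bond orders sum to 4 (valence 4) → 0 H
  atom 15: C, bond orders sum to 4 (valence 4) → 0 H
  atom 16: O, bond orders sum to 1 (valence 2) → 1 H
  atom 17: O, bond orders sum to 2 (valence 2) → 0 H
Total hydrogens: 11.

11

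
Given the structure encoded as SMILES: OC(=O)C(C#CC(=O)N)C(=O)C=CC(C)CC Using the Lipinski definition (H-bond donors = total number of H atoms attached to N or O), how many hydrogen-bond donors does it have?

3

Donors: find every N or O and count the H atoms it carries.
  atom 1 (O): bond orders sum to 1 → 1 H
  atom 3 (O): bond orders sum to 2 → 0 H
  atom 8 (O): bond orders sum to 2 → 0 H
  atom 9 (N): bond orders sum to 1 → 2 H
  atom 11 (O): bond orders sum to 2 → 0 H
Lipinski HBD = 3.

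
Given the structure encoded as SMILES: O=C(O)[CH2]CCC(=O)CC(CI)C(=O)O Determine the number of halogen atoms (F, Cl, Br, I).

Halogen atoms appear at heavy-atom position 12 (1×I).
Other groups present: 2 carboxylic acid, 1 ketone.
Halogen count: 1.

1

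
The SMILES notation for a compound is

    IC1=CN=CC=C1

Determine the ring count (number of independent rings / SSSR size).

In SMILES, each pair of matching ring-closure digits denotes one ring-closing bond; the number of such bonds equals the number of independent rings.
Ring-closure bonds here: 1.

1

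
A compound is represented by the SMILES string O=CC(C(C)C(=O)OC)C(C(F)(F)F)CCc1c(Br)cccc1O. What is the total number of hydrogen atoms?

Walk through each heavy atom and fill implicit hydrogens from standard valence (C 4, N 3, O 2, S 2, halogen 1); for lowercase aromatic atoms, an aromatic c carries 1 H when it has two neighbours and 0 H with three, and aromatic n carries 0 H:
  atom 1: O, bond orders sum to 2 (valence 2) → 0 H
  atom 2: C, bond orders sum to 3 (valence 4) → 1 H
  atom 3: C, bond orders sum to 3 (valence 4) → 1 H
  atom 4: C, bond orders sum to 3 (valence 4) → 1 H
  atom 5: C, bond orders sum to 1 (valence 4) → 3 H
  atom 6: C, bond orders sum to 4 (valence 4) → 0 H
  atom 7: O, bond orders sum to 2 (valence 2) → 0 H
  atom 8: O, bond orders sum to 2 (valence 2) → 0 H
  atom 9: C, bond orders sum to 1 (valence 4) → 3 H
  atom 10: C, bond orders sum to 3 (valence 4) → 1 H
  atom 11: C, bond orders sum to 4 (valence 4) → 0 H
  atom 12: F (halogen, monovalent) → 0 H
  atom 13: F (halogen, monovalent) → 0 H
  atom 14: F (halogen, monovalent) → 0 H
  atom 15: C, bond orders sum to 2 (valence 4) → 2 H
  atom 16: C, bond orders sum to 2 (valence 4) → 2 H
  atom 17: aromatic c, 3 neighbours → 0 H
  atom 18: aromatic c, 3 neighbours → 0 H
  atom 19: Br (halogen, monovalent) → 0 H
  atom 20: aromatic c, 2 neighbours → 1 H
  atom 21: aromatic c, 2 neighbours → 1 H
  atom 22: aromatic c, 2 neighbours → 1 H
  atom 23: aromatic c, 3 neighbours → 0 H
  atom 24: O, bond orders sum to 1 (valence 2) → 1 H
Total hydrogens: 18.

18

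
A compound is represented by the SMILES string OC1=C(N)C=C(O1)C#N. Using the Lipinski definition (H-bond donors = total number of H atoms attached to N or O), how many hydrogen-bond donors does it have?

3

Donors: find every N or O and count the H atoms it carries.
  atom 1 (O): bond orders sum to 1 → 1 H
  atom 4 (N): bond orders sum to 1 → 2 H
  atom 7 (O): bond orders sum to 2 → 0 H
  atom 9 (N): bond orders sum to 3 → 0 H
Lipinski HBD = 3.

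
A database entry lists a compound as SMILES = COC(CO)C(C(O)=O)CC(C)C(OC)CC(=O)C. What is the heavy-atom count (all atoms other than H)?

19

Every atom symbol written in the SMILES (organic subset) is one heavy atom; implicit H are not written.
Heavy atoms by element → C:13, O:6.
Total: 19.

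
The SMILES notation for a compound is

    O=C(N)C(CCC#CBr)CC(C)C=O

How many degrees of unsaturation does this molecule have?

Molecular formula: C10H14BrNO2.
DoU = (2C + 2 + N − H − X) / 2, where X is the halogen count and O/S are ignored.
    = (2·10 + 2 + 1 − 14 − 1) / 2 = 8 / 2 = 4.

4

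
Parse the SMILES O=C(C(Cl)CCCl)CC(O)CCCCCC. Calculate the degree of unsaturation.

1

Molecular formula: C12H22Cl2O2.
DoU = (2C + 2 + N − H − X) / 2, where X is the halogen count and O/S are ignored.
    = (2·12 + 2 + 0 − 22 − 2) / 2 = 2 / 2 = 1.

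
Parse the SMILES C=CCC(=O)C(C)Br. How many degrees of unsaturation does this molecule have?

Degree of unsaturation = (number of rings) + (number of π bonds).
Ring closures in the SMILES: 0.
π bonds: 2 double bonds (each 1 DoU) → 2 DoU from unsaturation.
Total DoU = 0 + 2 = 2.

2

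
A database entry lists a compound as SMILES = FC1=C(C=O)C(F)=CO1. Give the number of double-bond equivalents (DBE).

4

Molecular formula: C5H2F2O2.
DoU = (2C + 2 + N − H − X) / 2, where X is the halogen count and O/S are ignored.
    = (2·5 + 2 + 0 − 2 − 2) / 2 = 8 / 2 = 4.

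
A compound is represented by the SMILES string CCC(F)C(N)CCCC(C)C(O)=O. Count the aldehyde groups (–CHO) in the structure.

0

Scan the SMILES for the aldehyde motif — none present.
Groups that are present: 1 carboxylic acid, 1 primary amine.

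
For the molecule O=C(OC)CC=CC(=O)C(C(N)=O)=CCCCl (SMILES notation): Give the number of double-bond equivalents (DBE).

5

Degree of unsaturation = (number of rings) + (number of π bonds).
Ring closures in the SMILES: 0.
π bonds: 5 double bonds (each 1 DoU) → 5 DoU from unsaturation.
Total DoU = 0 + 5 = 5.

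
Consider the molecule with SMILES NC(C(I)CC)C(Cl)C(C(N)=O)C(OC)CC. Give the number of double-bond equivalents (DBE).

1

Molecular formula: C11H22ClIN2O2.
DoU = (2C + 2 + N − H − X) / 2, where X is the halogen count and O/S are ignored.
    = (2·11 + 2 + 2 − 22 − 2) / 2 = 2 / 2 = 1.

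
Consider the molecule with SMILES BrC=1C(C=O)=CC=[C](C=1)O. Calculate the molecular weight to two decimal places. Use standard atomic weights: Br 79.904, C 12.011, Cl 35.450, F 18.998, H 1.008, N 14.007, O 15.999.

First, the molecular formula is C7H5BrO2 (counting implicit H from valence).
  Br: 1 × 79.904 = 79.904
  C: 7 × 12.011 = 84.077
  H: 5 × 1.008 = 5.040
  O: 2 × 15.999 = 31.998
Sum: 1×79.904 + 7×12.011 + 5×1.008 + 2×15.999 = 201.019 → 201.02 g/mol.

201.02 g/mol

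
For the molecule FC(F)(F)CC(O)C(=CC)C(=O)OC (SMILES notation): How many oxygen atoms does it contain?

3

Scan the SMILES for O atoms (remember two-letter symbols like Cl and Br are single atoms).
Oxygen count: 3.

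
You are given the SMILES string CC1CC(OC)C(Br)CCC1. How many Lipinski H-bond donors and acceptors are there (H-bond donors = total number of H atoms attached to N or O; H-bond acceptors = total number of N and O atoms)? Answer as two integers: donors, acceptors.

Donors: find every N or O and count the H atoms it carries.
  atom 5 (O): bond orders sum to 2 → 0 H
Lipinski HBD = 0.
Acceptors: N atoms = 0, O atoms = 1 → HBA = 1.

0, 1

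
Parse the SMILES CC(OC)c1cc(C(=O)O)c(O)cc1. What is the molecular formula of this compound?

C10H12O4

Walk through each heavy atom and fill implicit hydrogens from standard valence (C 4, N 3, O 2, S 2, halogen 1); for lowercase aromatic atoms, an aromatic c carries 1 H when it has two neighbours and 0 H with three, and aromatic n carries 0 H:
  atom 1: C, bond orders sum to 1 (valence 4) → 3 H
  atom 2: C, bond orders sum to 3 (valence 4) → 1 H
  atom 3: O, bond orders sum to 2 (valence 2) → 0 H
  atom 4: C, bond orders sum to 1 (valence 4) → 3 H
  atom 5: aromatic c, 3 neighbours → 0 H
  atom 6: aromatic c, 2 neighbours → 1 H
  atom 7: aromatic c, 3 neighbours → 0 H
  atom 8: C, bond orders sum to 4 (valence 4) → 0 H
  atom 9: O, bond orders sum to 2 (valence 2) → 0 H
  atom 10: O, bond orders sum to 1 (valence 2) → 1 H
  atom 11: aromatic c, 3 neighbours → 0 H
  atom 12: O, bond orders sum to 1 (valence 2) → 1 H
  atom 13: aromatic c, 2 neighbours → 1 H
  atom 14: aromatic c, 2 neighbours → 1 H
Totals → C:10, H:12, O:4.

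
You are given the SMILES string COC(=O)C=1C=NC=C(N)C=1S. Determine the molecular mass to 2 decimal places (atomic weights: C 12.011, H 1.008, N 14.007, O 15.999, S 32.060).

184.21 g/mol

First, the molecular formula is C7H8N2O2S (counting implicit H from valence).
  C: 7 × 12.011 = 84.077
  H: 8 × 1.008 = 8.064
  N: 2 × 14.007 = 28.014
  O: 2 × 15.999 = 31.998
  S: 1 × 32.060 = 32.060
Sum: 7×12.011 + 8×1.008 + 2×14.007 + 2×15.999 + 1×32.060 = 184.213 → 184.21 g/mol.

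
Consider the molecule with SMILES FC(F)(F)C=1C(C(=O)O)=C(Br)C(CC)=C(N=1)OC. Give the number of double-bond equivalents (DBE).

5

Molecular formula: C10H9BrF3NO3.
DoU = (2C + 2 + N − H − X) / 2, where X is the halogen count and O/S are ignored.
    = (2·10 + 2 + 1 − 9 − 4) / 2 = 10 / 2 = 5.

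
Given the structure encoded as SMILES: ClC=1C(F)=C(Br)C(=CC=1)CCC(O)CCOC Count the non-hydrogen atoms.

17

Every atom symbol written in the SMILES (organic subset) is one heavy atom; implicit H are not written.
Heavy atoms by element → Br:1, C:12, Cl:1, F:1, O:2.
Total: 17.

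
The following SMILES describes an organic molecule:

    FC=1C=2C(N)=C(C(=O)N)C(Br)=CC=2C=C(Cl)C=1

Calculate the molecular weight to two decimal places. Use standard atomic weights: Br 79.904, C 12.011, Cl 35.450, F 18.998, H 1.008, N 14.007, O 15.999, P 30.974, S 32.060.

First, the molecular formula is C11H7BrClFN2O (counting implicit H from valence).
  Br: 1 × 79.904 = 79.904
  C: 11 × 12.011 = 132.121
  Cl: 1 × 35.450 = 35.450
  F: 1 × 18.998 = 18.998
  H: 7 × 1.008 = 7.056
  N: 2 × 14.007 = 28.014
  O: 1 × 15.999 = 15.999
Sum: 1×79.904 + 11×12.011 + 1×35.450 + 1×18.998 + 7×1.008 + 2×14.007 + 1×15.999 = 317.542 → 317.54 g/mol.

317.54 g/mol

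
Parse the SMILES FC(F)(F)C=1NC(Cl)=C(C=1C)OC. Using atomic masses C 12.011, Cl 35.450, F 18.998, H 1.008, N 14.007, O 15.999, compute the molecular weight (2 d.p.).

First, the molecular formula is C7H7ClF3NO (counting implicit H from valence).
  C: 7 × 12.011 = 84.077
  Cl: 1 × 35.450 = 35.450
  F: 3 × 18.998 = 56.994
  H: 7 × 1.008 = 7.056
  N: 1 × 14.007 = 14.007
  O: 1 × 15.999 = 15.999
Sum: 7×12.011 + 1×35.450 + 3×18.998 + 7×1.008 + 1×14.007 + 1×15.999 = 213.583 → 213.58 g/mol.

213.58 g/mol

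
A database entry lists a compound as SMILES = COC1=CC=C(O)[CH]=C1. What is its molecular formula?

Walk through each heavy atom and fill implicit hydrogens from standard valence (C 4, N 3, O 2, S 2, halogen 1):
  atom 1: C, bond orders sum to 1 (valence 4) → 3 H
  atom 2: O, bond orders sum to 2 (valence 2) → 0 H
  atom 3: C, bond orders sum to 4 (valence 4) → 0 H
  atom 4: C, bond orders sum to 3 (valence 4) → 1 H
  atom 5: C, bond orders sum to 3 (valence 4) → 1 H
  atom 6: C, bond orders sum to 4 (valence 4) → 0 H
  atom 7: O, bond orders sum to 1 (valence 2) → 1 H
  atom 8: C with explicit H count 1
  atom 9: C, bond orders sum to 3 (valence 4) → 1 H
Totals → C:7, H:8, O:2.
In Hill order: C7H8O2.

C7H8O2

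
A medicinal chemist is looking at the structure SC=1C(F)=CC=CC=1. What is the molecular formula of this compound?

Walk through each heavy atom and fill implicit hydrogens from standard valence (C 4, N 3, O 2, S 2, halogen 1):
  atom 1: S, bond orders sum to 1 (valence 2) → 1 H
  atom 2: C, bond orders sum to 4 (valence 4) → 0 H
  atom 3: C, bond orders sum to 4 (valence 4) → 0 H
  atom 4: F (halogen, monovalent) → 0 H
  atom 5: C, bond orders sum to 3 (valence 4) → 1 H
  atom 6: C, bond orders sum to 3 (valence 4) → 1 H
  atom 7: C, bond orders sum to 3 (valence 4) → 1 H
  atom 8: C, bond orders sum to 3 (valence 4) → 1 H
Totals → C:6, H:5, F:1, S:1.

C6H5FS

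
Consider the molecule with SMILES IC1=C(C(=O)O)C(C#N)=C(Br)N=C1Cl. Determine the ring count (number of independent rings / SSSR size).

1

In SMILES, each pair of matching ring-closure digits denotes one ring-closing bond; the number of such bonds equals the number of independent rings.
Ring-closure bonds here: 1.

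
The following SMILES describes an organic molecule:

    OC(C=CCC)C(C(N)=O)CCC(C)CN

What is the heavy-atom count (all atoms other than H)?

Every atom symbol written in the SMILES (organic subset) is one heavy atom; implicit H are not written.
Heavy atoms by element → C:12, N:2, O:2.
Total: 16.

16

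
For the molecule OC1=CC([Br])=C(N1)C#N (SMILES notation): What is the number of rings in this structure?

1

In SMILES, each pair of matching ring-closure digits denotes one ring-closing bond; the number of such bonds equals the number of independent rings.
Ring-closure bonds here: 1.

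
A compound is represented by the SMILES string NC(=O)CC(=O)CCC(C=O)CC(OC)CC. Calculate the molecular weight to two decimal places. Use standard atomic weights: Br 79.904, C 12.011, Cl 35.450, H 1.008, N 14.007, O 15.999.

243.30 g/mol

First, the molecular formula is C12H21NO4 (counting implicit H from valence).
  C: 12 × 12.011 = 144.132
  H: 21 × 1.008 = 21.168
  N: 1 × 14.007 = 14.007
  O: 4 × 15.999 = 63.996
Sum: 12×12.011 + 21×1.008 + 1×14.007 + 4×15.999 = 243.303 → 243.30 g/mol.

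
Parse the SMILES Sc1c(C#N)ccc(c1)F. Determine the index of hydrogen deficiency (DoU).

6

Molecular formula: C7H4FNS.
DoU = (2C + 2 + N − H − X) / 2, where X is the halogen count and O/S are ignored.
    = (2·7 + 2 + 1 − 4 − 1) / 2 = 12 / 2 = 6.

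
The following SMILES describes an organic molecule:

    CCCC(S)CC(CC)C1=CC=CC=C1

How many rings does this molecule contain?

In SMILES, each pair of matching ring-closure digits denotes one ring-closing bond; the number of such bonds equals the number of independent rings.
Ring-closure bonds here: 1.

1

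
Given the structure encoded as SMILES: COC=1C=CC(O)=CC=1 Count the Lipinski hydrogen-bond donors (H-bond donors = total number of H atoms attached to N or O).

Donors: find every N or O and count the H atoms it carries.
  atom 2 (O): bond orders sum to 2 → 0 H
  atom 7 (O): bond orders sum to 1 → 1 H
Lipinski HBD = 1.

1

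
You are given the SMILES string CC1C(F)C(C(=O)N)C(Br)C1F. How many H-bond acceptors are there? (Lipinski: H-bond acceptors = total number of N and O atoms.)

N atoms: 1; O atoms: 1.
Lipinski HBA = 1 + 1 = 2.

2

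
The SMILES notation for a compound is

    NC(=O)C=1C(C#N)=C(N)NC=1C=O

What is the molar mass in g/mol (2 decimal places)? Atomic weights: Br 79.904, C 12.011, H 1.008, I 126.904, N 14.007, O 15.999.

178.15 g/mol

First, the molecular formula is C7H6N4O2 (counting implicit H from valence).
  C: 7 × 12.011 = 84.077
  H: 6 × 1.008 = 6.048
  N: 4 × 14.007 = 56.028
  O: 2 × 15.999 = 31.998
Sum: 7×12.011 + 6×1.008 + 4×14.007 + 2×15.999 = 178.151 → 178.15 g/mol.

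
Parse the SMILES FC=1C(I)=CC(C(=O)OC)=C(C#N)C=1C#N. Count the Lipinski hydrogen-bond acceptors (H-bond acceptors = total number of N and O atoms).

4

N atoms: 2; O atoms: 2.
Lipinski HBA = 2 + 2 = 4.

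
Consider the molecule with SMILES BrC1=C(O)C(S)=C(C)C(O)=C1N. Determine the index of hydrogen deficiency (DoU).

Degree of unsaturation = (number of rings) + (number of π bonds).
Ring closures in the SMILES: 1.
π bonds: 3 double bonds (each 1 DoU) → 3 DoU from unsaturation.
Total DoU = 1 + 3 = 4.

4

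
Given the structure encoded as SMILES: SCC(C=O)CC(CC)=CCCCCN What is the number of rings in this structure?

0

In SMILES, each pair of matching ring-closure digits denotes one ring-closing bond; the number of such bonds equals the number of independent rings.
Ring-closure bonds here: 0.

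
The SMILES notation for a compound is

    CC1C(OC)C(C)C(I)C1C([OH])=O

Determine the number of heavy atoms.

Every atom symbol written in the SMILES (organic subset) is one heavy atom; implicit H are not written.
Heavy atoms by element → C:9, I:1, O:3.
Total: 13.

13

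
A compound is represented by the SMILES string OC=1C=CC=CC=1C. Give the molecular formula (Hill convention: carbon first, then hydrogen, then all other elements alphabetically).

C7H8O

Walk through each heavy atom and fill implicit hydrogens from standard valence (C 4, N 3, O 2, S 2, halogen 1):
  atom 1: O, bond orders sum to 1 (valence 2) → 1 H
  atom 2: C, bond orders sum to 4 (valence 4) → 0 H
  atom 3: C, bond orders sum to 3 (valence 4) → 1 H
  atom 4: C, bond orders sum to 3 (valence 4) → 1 H
  atom 5: C, bond orders sum to 3 (valence 4) → 1 H
  atom 6: C, bond orders sum to 3 (valence 4) → 1 H
  atom 7: C, bond orders sum to 4 (valence 4) → 0 H
  atom 8: C, bond orders sum to 1 (valence 4) → 3 H
Totals → C:7, H:8, O:1.
In Hill order: C7H8O.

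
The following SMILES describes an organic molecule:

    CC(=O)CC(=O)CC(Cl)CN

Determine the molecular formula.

Walk through each heavy atom and fill implicit hydrogens from standard valence (C 4, N 3, O 2, S 2, halogen 1):
  atom 1: C, bond orders sum to 1 (valence 4) → 3 H
  atom 2: C, bond orders sum to 4 (valence 4) → 0 H
  atom 3: O, bond orders sum to 2 (valence 2) → 0 H
  atom 4: C, bond orders sum to 2 (valence 4) → 2 H
  atom 5: C, bond orders sum to 4 (valence 4) → 0 H
  atom 6: O, bond orders sum to 2 (valence 2) → 0 H
  atom 7: C, bond orders sum to 2 (valence 4) → 2 H
  atom 8: C, bond orders sum to 3 (valence 4) → 1 H
  atom 9: Cl (halogen, monovalent) → 0 H
  atom 10: C, bond orders sum to 2 (valence 4) → 2 H
  atom 11: N, bond orders sum to 1 (valence 3) → 2 H
Totals → C:7, H:12, Cl:1, N:1, O:2.
In Hill order: C7H12ClNO2.

C7H12ClNO2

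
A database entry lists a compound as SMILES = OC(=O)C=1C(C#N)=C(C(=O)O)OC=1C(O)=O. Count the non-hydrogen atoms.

16

Every atom symbol written in the SMILES (organic subset) is one heavy atom; implicit H are not written.
Heavy atoms by element → C:8, N:1, O:7.
Total: 16.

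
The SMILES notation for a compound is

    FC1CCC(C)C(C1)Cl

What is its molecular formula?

C7H12ClF

Walk through each heavy atom and fill implicit hydrogens from standard valence (C 4, N 3, O 2, S 2, halogen 1):
  atom 1: F (halogen, monovalent) → 0 H
  atom 2: C, bond orders sum to 3 (valence 4) → 1 H
  atom 3: C, bond orders sum to 2 (valence 4) → 2 H
  atom 4: C, bond orders sum to 2 (valence 4) → 2 H
  atom 5: C, bond orders sum to 3 (valence 4) → 1 H
  atom 6: C, bond orders sum to 1 (valence 4) → 3 H
  atom 7: C, bond orders sum to 3 (valence 4) → 1 H
  atom 8: C, bond orders sum to 2 (valence 4) → 2 H
  atom 9: Cl (halogen, monovalent) → 0 H
Totals → C:7, H:12, Cl:1, F:1.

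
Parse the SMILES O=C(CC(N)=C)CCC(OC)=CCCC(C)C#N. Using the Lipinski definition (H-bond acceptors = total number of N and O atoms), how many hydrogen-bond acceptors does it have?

4

N atoms: 2; O atoms: 2.
Lipinski HBA = 2 + 2 = 4.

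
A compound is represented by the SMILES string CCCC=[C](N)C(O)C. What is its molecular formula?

C7H15NO

Walk through each heavy atom and fill implicit hydrogens from standard valence (C 4, N 3, O 2, S 2, halogen 1):
  atom 1: C, bond orders sum to 1 (valence 4) → 3 H
  atom 2: C, bond orders sum to 2 (valence 4) → 2 H
  atom 3: C, bond orders sum to 2 (valence 4) → 2 H
  atom 4: C, bond orders sum to 3 (valence 4) → 1 H
  atom 5: C with explicit H count 0
  atom 6: N, bond orders sum to 1 (valence 3) → 2 H
  atom 7: C, bond orders sum to 3 (valence 4) → 1 H
  atom 8: O, bond orders sum to 1 (valence 2) → 1 H
  atom 9: C, bond orders sum to 1 (valence 4) → 3 H
Totals → C:7, H:15, N:1, O:1.
In Hill order: C7H15NO.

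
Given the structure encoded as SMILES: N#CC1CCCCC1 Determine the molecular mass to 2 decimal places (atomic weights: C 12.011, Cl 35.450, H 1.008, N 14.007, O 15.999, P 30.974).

109.17 g/mol

First, the molecular formula is C7H11N (counting implicit H from valence).
  C: 7 × 12.011 = 84.077
  H: 11 × 1.008 = 11.088
  N: 1 × 14.007 = 14.007
Sum: 7×12.011 + 11×1.008 + 1×14.007 = 109.172 → 109.17 g/mol.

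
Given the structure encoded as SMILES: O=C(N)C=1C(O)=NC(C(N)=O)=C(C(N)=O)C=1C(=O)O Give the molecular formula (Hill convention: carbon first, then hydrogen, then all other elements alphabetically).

C9H8N4O6

Walk through each heavy atom and fill implicit hydrogens from standard valence (C 4, N 3, O 2, S 2, halogen 1):
  atom 1: O, bond orders sum to 2 (valence 2) → 0 H
  atom 2: C, bond orders sum to 4 (valence 4) → 0 H
  atom 3: N, bond orders sum to 1 (valence 3) → 2 H
  atom 4: C, bond orders sum to 4 (valence 4) → 0 H
  atom 5: C, bond orders sum to 4 (valence 4) → 0 H
  atom 6: O, bond orders sum to 1 (valence 2) → 1 H
  atom 7: N, bond orders sum to 3 (valence 3) → 0 H
  atom 8: C, bond orders sum to 4 (valence 4) → 0 H
  atom 9: C, bond orders sum to 4 (valence 4) → 0 H
  atom 10: N, bond orders sum to 1 (valence 3) → 2 H
  atom 11: O, bond orders sum to 2 (valence 2) → 0 H
  atom 12: C, bond orders sum to 4 (valence 4) → 0 H
  atom 13: C, bond orders sum to 4 (valence 4) → 0 H
  atom 14: N, bond orders sum to 1 (valence 3) → 2 H
  atom 15: O, bond orders sum to 2 (valence 2) → 0 H
  atom 16: C, bond orders sum to 4 (valence 4) → 0 H
  atom 17: C, bond orders sum to 4 (valence 4) → 0 H
  atom 18: O, bond orders sum to 2 (valence 2) → 0 H
  atom 19: O, bond orders sum to 1 (valence 2) → 1 H
Totals → C:9, H:8, N:4, O:6.
In Hill order: C9H8N4O6.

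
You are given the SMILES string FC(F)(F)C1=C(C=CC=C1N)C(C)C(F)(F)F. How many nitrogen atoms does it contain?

1

Scan the SMILES for N atoms (remember two-letter symbols like Cl and Br are single atoms).
Nitrogen count: 1.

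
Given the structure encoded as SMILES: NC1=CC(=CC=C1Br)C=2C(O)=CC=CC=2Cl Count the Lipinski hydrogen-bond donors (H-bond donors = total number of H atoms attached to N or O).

3

Donors: find every N or O and count the H atoms it carries.
  atom 1 (N): bond orders sum to 1 → 2 H
  atom 11 (O): bond orders sum to 1 → 1 H
Lipinski HBD = 3.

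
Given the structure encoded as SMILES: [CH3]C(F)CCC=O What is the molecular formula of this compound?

C5H9FO

Walk through each heavy atom and fill implicit hydrogens from standard valence (C 4, N 3, O 2, S 2, halogen 1):
  atom 1: C with explicit H count 3
  atom 2: C, bond orders sum to 3 (valence 4) → 1 H
  atom 3: F (halogen, monovalent) → 0 H
  atom 4: C, bond orders sum to 2 (valence 4) → 2 H
  atom 5: C, bond orders sum to 2 (valence 4) → 2 H
  atom 6: C, bond orders sum to 3 (valence 4) → 1 H
  atom 7: O, bond orders sum to 2 (valence 2) → 0 H
Totals → C:5, H:9, F:1, O:1.
In Hill order: C5H9FO.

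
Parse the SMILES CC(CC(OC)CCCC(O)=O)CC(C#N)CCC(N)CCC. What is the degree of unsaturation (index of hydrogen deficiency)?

Degree of unsaturation = (number of rings) + (number of π bonds).
Ring closures in the SMILES: 0.
π bonds: 1 double bond (each 1 DoU), 1 triple bond (each 2 DoU) → 3 DoU from unsaturation.
Total DoU = 0 + 3 = 3.

3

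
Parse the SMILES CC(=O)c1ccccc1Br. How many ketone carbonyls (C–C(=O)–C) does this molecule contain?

The ketone motif appears at heavy-atom position 2 in the SMILES.
Ketone count: 1.

1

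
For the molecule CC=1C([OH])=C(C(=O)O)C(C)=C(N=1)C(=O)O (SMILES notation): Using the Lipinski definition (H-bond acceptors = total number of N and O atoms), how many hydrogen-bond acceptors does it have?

6

N atoms: 1; O atoms: 5.
Lipinski HBA = 1 + 5 = 6.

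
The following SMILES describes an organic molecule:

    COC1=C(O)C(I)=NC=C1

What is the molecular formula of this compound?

Walk through each heavy atom and fill implicit hydrogens from standard valence (C 4, N 3, O 2, S 2, halogen 1):
  atom 1: C, bond orders sum to 1 (valence 4) → 3 H
  atom 2: O, bond orders sum to 2 (valence 2) → 0 H
  atom 3: C, bond orders sum to 4 (valence 4) → 0 H
  atom 4: C, bond orders sum to 4 (valence 4) → 0 H
  atom 5: O, bond orders sum to 1 (valence 2) → 1 H
  atom 6: C, bond orders sum to 4 (valence 4) → 0 H
  atom 7: I (halogen, monovalent) → 0 H
  atom 8: N, bond orders sum to 3 (valence 3) → 0 H
  atom 9: C, bond orders sum to 3 (valence 4) → 1 H
  atom 10: C, bond orders sum to 3 (valence 4) → 1 H
Totals → C:6, H:6, I:1, N:1, O:2.
In Hill order: C6H6INO2.

C6H6INO2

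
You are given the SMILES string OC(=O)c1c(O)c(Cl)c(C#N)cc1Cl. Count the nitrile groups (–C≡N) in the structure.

The nitrile motif appears at heavy-atom position 10 in the SMILES.
Other groups present: 1 carboxylic acid, 1 hydroxyl.
Nitrile count: 1.

1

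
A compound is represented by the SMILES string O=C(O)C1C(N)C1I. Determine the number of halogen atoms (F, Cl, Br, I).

1

Halogen atoms appear at heavy-atom position 8 (1×I).
Other groups present: 1 carboxylic acid, 1 primary amine.
Halogen count: 1.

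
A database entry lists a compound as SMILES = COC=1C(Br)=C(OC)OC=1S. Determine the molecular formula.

C6H7BrO3S

Walk through each heavy atom and fill implicit hydrogens from standard valence (C 4, N 3, O 2, S 2, halogen 1):
  atom 1: C, bond orders sum to 1 (valence 4) → 3 H
  atom 2: O, bond orders sum to 2 (valence 2) → 0 H
  atom 3: C, bond orders sum to 4 (valence 4) → 0 H
  atom 4: C, bond orders sum to 4 (valence 4) → 0 H
  atom 5: Br (halogen, monovalent) → 0 H
  atom 6: C, bond orders sum to 4 (valence 4) → 0 H
  atom 7: O, bond orders sum to 2 (valence 2) → 0 H
  atom 8: C, bond orders sum to 1 (valence 4) → 3 H
  atom 9: O, bond orders sum to 2 (valence 2) → 0 H
  atom 10: C, bond orders sum to 4 (valence 4) → 0 H
  atom 11: S, bond orders sum to 1 (valence 2) → 1 H
Totals → C:6, H:7, Br:1, O:3, S:1.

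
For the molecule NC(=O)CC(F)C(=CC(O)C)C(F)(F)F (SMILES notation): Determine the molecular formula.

Walk through each heavy atom and fill implicit hydrogens from standard valence (C 4, N 3, O 2, S 2, halogen 1):
  atom 1: N, bond orders sum to 1 (valence 3) → 2 H
  atom 2: C, bond orders sum to 4 (valence 4) → 0 H
  atom 3: O, bond orders sum to 2 (valence 2) → 0 H
  atom 4: C, bond orders sum to 2 (valence 4) → 2 H
  atom 5: C, bond orders sum to 3 (valence 4) → 1 H
  atom 6: F (halogen, monovalent) → 0 H
  atom 7: C, bond orders sum to 4 (valence 4) → 0 H
  atom 8: C, bond orders sum to 3 (valence 4) → 1 H
  atom 9: C, bond orders sum to 3 (valence 4) → 1 H
  atom 10: O, bond orders sum to 1 (valence 2) → 1 H
  atom 11: C, bond orders sum to 1 (valence 4) → 3 H
  atom 12: C, bond orders sum to 4 (valence 4) → 0 H
  atom 13: F (halogen, monovalent) → 0 H
  atom 14: F (halogen, monovalent) → 0 H
  atom 15: F (halogen, monovalent) → 0 H
Totals → C:8, H:11, F:4, N:1, O:2.
In Hill order: C8H11F4NO2.

C8H11F4NO2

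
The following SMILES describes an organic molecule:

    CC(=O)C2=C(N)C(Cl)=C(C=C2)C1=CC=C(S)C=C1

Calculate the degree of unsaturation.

Molecular formula: C14H12ClNOS.
DoU = (2C + 2 + N − H − X) / 2, where X is the halogen count and O/S are ignored.
    = (2·14 + 2 + 1 − 12 − 1) / 2 = 18 / 2 = 9.

9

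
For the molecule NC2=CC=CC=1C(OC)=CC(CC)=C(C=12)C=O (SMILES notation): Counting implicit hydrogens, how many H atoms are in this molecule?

Walk through each heavy atom and fill implicit hydrogens from standard valence (C 4, N 3, O 2, S 2, halogen 1):
  atom 1: N, bond orders sum to 1 (valence 3) → 2 H
  atom 2: C, bond orders sum to 4 (valence 4) → 0 H
  atom 3: C, bond orders sum to 3 (valence 4) → 1 H
  atom 4: C, bond orders sum to 3 (valence 4) → 1 H
  atom 5: C, bond orders sum to 3 (valence 4) → 1 H
  atom 6: C, bond orders sum to 4 (valence 4) → 0 H
  atom 7: C, bond orders sum to 4 (valence 4) → 0 H
  atom 8: O, bond orders sum to 2 (valence 2) → 0 H
  atom 9: C, bond orders sum to 1 (valence 4) → 3 H
  atom 10: C, bond orders sum to 3 (valence 4) → 1 H
  atom 11: C, bond orders sum to 4 (valence 4) → 0 H
  atom 12: C, bond orders sum to 2 (valence 4) → 2 H
  atom 13: C, bond orders sum to 1 (valence 4) → 3 H
  atom 14: C, bond orders sum to 4 (valence 4) → 0 H
  atom 15: C, bond orders sum to 4 (valence 4) → 0 H
  atom 16: C, bond orders sum to 3 (valence 4) → 1 H
  atom 17: O, bond orders sum to 2 (valence 2) → 0 H
Total hydrogens: 15.

15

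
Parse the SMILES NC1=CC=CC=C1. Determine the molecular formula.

C6H7N

Walk through each heavy atom and fill implicit hydrogens from standard valence (C 4, N 3, O 2, S 2, halogen 1):
  atom 1: N, bond orders sum to 1 (valence 3) → 2 H
  atom 2: C, bond orders sum to 4 (valence 4) → 0 H
  atom 3: C, bond orders sum to 3 (valence 4) → 1 H
  atom 4: C, bond orders sum to 3 (valence 4) → 1 H
  atom 5: C, bond orders sum to 3 (valence 4) → 1 H
  atom 6: C, bond orders sum to 3 (valence 4) → 1 H
  atom 7: C, bond orders sum to 3 (valence 4) → 1 H
Totals → C:6, H:7, N:1.
In Hill order: C6H7N.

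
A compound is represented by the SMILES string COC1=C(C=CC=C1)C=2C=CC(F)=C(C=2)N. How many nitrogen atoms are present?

1

Scan the SMILES for N atoms (remember two-letter symbols like Cl and Br are single atoms).
Nitrogen count: 1.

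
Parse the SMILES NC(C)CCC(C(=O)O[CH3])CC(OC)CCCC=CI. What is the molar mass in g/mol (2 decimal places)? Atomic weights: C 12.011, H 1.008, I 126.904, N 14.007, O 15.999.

First, the molecular formula is C15H28INO3 (counting implicit H from valence).
  C: 15 × 12.011 = 180.165
  H: 28 × 1.008 = 28.224
  I: 1 × 126.904 = 126.904
  N: 1 × 14.007 = 14.007
  O: 3 × 15.999 = 47.997
Sum: 15×12.011 + 28×1.008 + 1×126.904 + 1×14.007 + 3×15.999 = 397.297 → 397.30 g/mol.

397.30 g/mol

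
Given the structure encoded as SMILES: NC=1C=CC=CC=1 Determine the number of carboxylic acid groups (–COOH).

0

Scan the SMILES for the carboxylic acid motif — none present.
Groups that are present: 1 primary amine.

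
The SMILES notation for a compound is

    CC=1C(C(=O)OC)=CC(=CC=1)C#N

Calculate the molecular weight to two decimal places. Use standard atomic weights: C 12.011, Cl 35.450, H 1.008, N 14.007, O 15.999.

First, the molecular formula is C10H9NO2 (counting implicit H from valence).
  C: 10 × 12.011 = 120.110
  H: 9 × 1.008 = 9.072
  N: 1 × 14.007 = 14.007
  O: 2 × 15.999 = 31.998
Sum: 10×12.011 + 9×1.008 + 1×14.007 + 2×15.999 = 175.187 → 175.19 g/mol.

175.19 g/mol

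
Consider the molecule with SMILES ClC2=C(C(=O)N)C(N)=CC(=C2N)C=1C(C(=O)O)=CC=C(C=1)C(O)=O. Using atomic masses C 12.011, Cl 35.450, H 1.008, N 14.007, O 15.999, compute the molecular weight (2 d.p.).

First, the molecular formula is C15H12ClN3O5 (counting implicit H from valence).
  C: 15 × 12.011 = 180.165
  Cl: 1 × 35.450 = 35.450
  H: 12 × 1.008 = 12.096
  N: 3 × 14.007 = 42.021
  O: 5 × 15.999 = 79.995
Sum: 15×12.011 + 1×35.450 + 12×1.008 + 3×14.007 + 5×15.999 = 349.727 → 349.73 g/mol.

349.73 g/mol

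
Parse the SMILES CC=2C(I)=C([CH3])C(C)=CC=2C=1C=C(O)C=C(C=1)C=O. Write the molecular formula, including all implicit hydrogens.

C16H15IO2

Walk through each heavy atom and fill implicit hydrogens from standard valence (C 4, N 3, O 2, S 2, halogen 1):
  atom 1: C, bond orders sum to 1 (valence 4) → 3 H
  atom 2: C, bond orders sum to 4 (valence 4) → 0 H
  atom 3: C, bond orders sum to 4 (valence 4) → 0 H
  atom 4: I (halogen, monovalent) → 0 H
  atom 5: C, bond orders sum to 4 (valence 4) → 0 H
  atom 6: C with explicit H count 3
  atom 7: C, bond orders sum to 4 (valence 4) → 0 H
  atom 8: C, bond orders sum to 1 (valence 4) → 3 H
  atom 9: C, bond orders sum to 3 (valence 4) → 1 H
  atom 10: C, bond orders sum to 4 (valence 4) → 0 H
  atom 11: C, bond orders sum to 4 (valence 4) → 0 H
  atom 12: C, bond orders sum to 3 (valence 4) → 1 H
  atom 13: C, bond orders sum to 4 (valence 4) → 0 H
  atom 14: O, bond orders sum to 1 (valence 2) → 1 H
  atom 15: C, bond orders sum to 3 (valence 4) → 1 H
  atom 16: C, bond orders sum to 4 (valence 4) → 0 H
  atom 17: C, bond orders sum to 3 (valence 4) → 1 H
  atom 18: C, bond orders sum to 3 (valence 4) → 1 H
  atom 19: O, bond orders sum to 2 (valence 2) → 0 H
Totals → C:16, H:15, I:1, O:2.
In Hill order: C16H15IO2.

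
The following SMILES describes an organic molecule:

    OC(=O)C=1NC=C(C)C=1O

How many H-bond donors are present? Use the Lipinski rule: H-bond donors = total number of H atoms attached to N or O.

Donors: find every N or O and count the H atoms it carries.
  atom 1 (O): bond orders sum to 1 → 1 H
  atom 3 (O): bond orders sum to 2 → 0 H
  atom 5 (N): bond orders sum to 2 → 1 H
  atom 10 (O): bond orders sum to 1 → 1 H
Lipinski HBD = 3.

3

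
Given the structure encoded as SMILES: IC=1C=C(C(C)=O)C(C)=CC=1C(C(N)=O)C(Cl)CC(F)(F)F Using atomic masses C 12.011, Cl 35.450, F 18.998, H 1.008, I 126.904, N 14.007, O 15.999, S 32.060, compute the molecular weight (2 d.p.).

447.62 g/mol

First, the molecular formula is C14H14ClF3INO2 (counting implicit H from valence).
  C: 14 × 12.011 = 168.154
  Cl: 1 × 35.450 = 35.450
  F: 3 × 18.998 = 56.994
  H: 14 × 1.008 = 14.112
  I: 1 × 126.904 = 126.904
  N: 1 × 14.007 = 14.007
  O: 2 × 15.999 = 31.998
Sum: 14×12.011 + 1×35.450 + 3×18.998 + 14×1.008 + 1×126.904 + 1×14.007 + 2×15.999 = 447.619 → 447.62 g/mol.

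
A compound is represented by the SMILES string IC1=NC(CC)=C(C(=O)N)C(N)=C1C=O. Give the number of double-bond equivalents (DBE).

6

Molecular formula: C9H10IN3O2.
DoU = (2C + 2 + N − H − X) / 2, where X is the halogen count and O/S are ignored.
    = (2·9 + 2 + 3 − 10 − 1) / 2 = 12 / 2 = 6.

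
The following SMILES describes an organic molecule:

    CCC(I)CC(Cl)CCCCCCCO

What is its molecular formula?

C12H24ClIO

Walk through each heavy atom and fill implicit hydrogens from standard valence (C 4, N 3, O 2, S 2, halogen 1):
  atom 1: C, bond orders sum to 1 (valence 4) → 3 H
  atom 2: C, bond orders sum to 2 (valence 4) → 2 H
  atom 3: C, bond orders sum to 3 (valence 4) → 1 H
  atom 4: I (halogen, monovalent) → 0 H
  atom 5: C, bond orders sum to 2 (valence 4) → 2 H
  atom 6: C, bond orders sum to 3 (valence 4) → 1 H
  atom 7: Cl (halogen, monovalent) → 0 H
  atom 8: C, bond orders sum to 2 (valence 4) → 2 H
  atom 9: C, bond orders sum to 2 (valence 4) → 2 H
  atom 10: C, bond orders sum to 2 (valence 4) → 2 H
  atom 11: C, bond orders sum to 2 (valence 4) → 2 H
  atom 12: C, bond orders sum to 2 (valence 4) → 2 H
  atom 13: C, bond orders sum to 2 (valence 4) → 2 H
  atom 14: C, bond orders sum to 2 (valence 4) → 2 H
  atom 15: O, bond orders sum to 1 (valence 2) → 1 H
Totals → C:12, H:24, Cl:1, I:1, O:1.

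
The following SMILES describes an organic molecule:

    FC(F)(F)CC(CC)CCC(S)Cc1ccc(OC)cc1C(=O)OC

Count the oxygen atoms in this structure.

Scan the SMILES for O atoms (remember two-letter symbols like Cl and Br are single atoms).
Oxygen count: 3.

3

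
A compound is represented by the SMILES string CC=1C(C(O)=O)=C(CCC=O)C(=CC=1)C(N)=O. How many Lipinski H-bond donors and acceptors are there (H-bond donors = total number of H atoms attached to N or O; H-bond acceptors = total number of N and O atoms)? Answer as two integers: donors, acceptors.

Donors: find every N or O and count the H atoms it carries.
  atom 5 (O): bond orders sum to 1 → 1 H
  atom 6 (O): bond orders sum to 2 → 0 H
  atom 11 (O): bond orders sum to 2 → 0 H
  atom 16 (N): bond orders sum to 1 → 2 H
  atom 17 (O): bond orders sum to 2 → 0 H
Lipinski HBD = 3.
Acceptors: N atoms = 1, O atoms = 4 → HBA = 5.

3, 5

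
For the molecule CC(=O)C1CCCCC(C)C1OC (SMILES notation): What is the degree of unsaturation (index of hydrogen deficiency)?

2

Molecular formula: C11H20O2.
DoU = (2C + 2 + N − H − X) / 2, where X is the halogen count and O/S are ignored.
    = (2·11 + 2 + 0 − 20 − 0) / 2 = 4 / 2 = 2.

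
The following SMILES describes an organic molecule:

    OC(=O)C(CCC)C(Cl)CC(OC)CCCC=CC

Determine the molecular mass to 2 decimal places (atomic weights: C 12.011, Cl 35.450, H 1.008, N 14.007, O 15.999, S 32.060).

290.83 g/mol

First, the molecular formula is C15H27ClO3 (counting implicit H from valence).
  C: 15 × 12.011 = 180.165
  Cl: 1 × 35.450 = 35.450
  H: 27 × 1.008 = 27.216
  O: 3 × 15.999 = 47.997
Sum: 15×12.011 + 1×35.450 + 27×1.008 + 3×15.999 = 290.828 → 290.83 g/mol.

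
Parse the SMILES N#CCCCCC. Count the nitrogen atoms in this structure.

Scan the SMILES for N atoms (remember two-letter symbols like Cl and Br are single atoms).
Nitrogen count: 1.

1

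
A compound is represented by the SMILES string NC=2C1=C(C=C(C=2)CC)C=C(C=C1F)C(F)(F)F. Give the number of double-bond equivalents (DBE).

7

Molecular formula: C13H11F4N.
DoU = (2C + 2 + N − H − X) / 2, where X is the halogen count and O/S are ignored.
    = (2·13 + 2 + 1 − 11 − 4) / 2 = 14 / 2 = 7.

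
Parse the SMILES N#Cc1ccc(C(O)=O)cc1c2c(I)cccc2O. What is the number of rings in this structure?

2

In SMILES, each pair of matching ring-closure digits denotes one ring-closing bond; the number of such bonds equals the number of independent rings.
Ring-closure bonds here: 2.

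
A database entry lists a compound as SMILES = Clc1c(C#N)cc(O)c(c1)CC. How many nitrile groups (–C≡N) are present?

The nitrile motif appears at heavy-atom position 4 in the SMILES.
Other groups present: 1 hydroxyl.
Nitrile count: 1.

1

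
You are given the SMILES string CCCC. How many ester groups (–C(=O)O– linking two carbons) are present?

Scan the SMILES for the ester motif — none present.

0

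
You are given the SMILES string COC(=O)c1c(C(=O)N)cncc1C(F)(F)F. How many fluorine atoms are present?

3

Scan the SMILES for F atoms (remember two-letter symbols like Cl and Br are single atoms).
Fluorine count: 3.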